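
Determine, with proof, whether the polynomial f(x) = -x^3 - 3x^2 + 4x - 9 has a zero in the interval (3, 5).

The endpoint values f(3) = -51 and f(5) = -189 are both negative. Claim: f(x) < 0 for every x in (3, 5).
Substitute x = 3 + u, where 0 < u < 2 on the interval. Expanding, f(3 + u) = -u^3 - 12u^2 - 41u - 51.
All 4 nonzero coefficients of this polynomial in u are negative; hence for u > 0 the value is a sum of negative terms (the constant -51 among them).
So f is strictly negative on (3, 5); no root exists in the interval.

f has no root in that interval.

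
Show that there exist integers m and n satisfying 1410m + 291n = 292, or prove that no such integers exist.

No such integers exist.

gcd(1410, 291) = 3, so every integer of the form 1410m + 291n is a multiple of 3.
But 292 = 3·97 + 1, so 3 ∤ 292.
Therefore 1410m + 291n = 292 has no solution in integers.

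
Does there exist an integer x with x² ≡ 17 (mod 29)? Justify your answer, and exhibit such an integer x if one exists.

29 is prime, so by Euler's criterion 17 is a square mod 29 iff 17^((29−1)/2) = 17^14 ≡ 1 (mod 29).
Repeated squaring mod 29: 17^2 = 289 ≡ 28; 17^4 ≡ 28² = 784 ≡ 1; 17^8 ≡ 1² = 1 ≡ 1.
Since 14 = 8 + 4 + 2, 17^14 ≡ 1 · 1 · 28; multiplying out mod 29: 1·1 = 1 ≡ 1, then 1·28 = 28 ≡ 28. Thus 17^14 ≡ 28 ≡ −1 (mod 29).
The value −1 means 17 is a non-residue modulo 29, so x² ≡ 17 (mod 29) is impossible.

There is no such integer.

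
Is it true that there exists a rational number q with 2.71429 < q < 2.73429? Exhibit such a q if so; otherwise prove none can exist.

Scale by 11: the interval becomes (29.85719, 30.07719), which contains the integer 30.
Hence 30/11 is a rational number with 2.71429 < 30/11 < 2.73429.

q = 30/11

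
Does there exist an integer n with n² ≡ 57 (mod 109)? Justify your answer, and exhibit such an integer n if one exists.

109 is prime, so by Euler's criterion 57 is a square mod 109 iff 57^((109−1)/2) = 57^54 ≡ 1 (mod 109).
Squaring successively (mod 109): 57^2 = 3249 ≡ 88; 57^4 ≡ 88² = 7744 ≡ 5; 57^8 ≡ 5² = 25 ≡ 25; 57^16 ≡ 25² = 625 ≡ 80; 57^32 ≡ 80² = 6400 ≡ 78.
Since 54 = 32 + 16 + 4 + 2, 57^54 ≡ 78 · 80 · 5 · 88; multiplying out mod 109: 78·80 = 6240 ≡ 27, then 27·5 = 135 ≡ 26, then 26·88 = 2288 ≡ 108. Thus 57^54 ≡ 108 ≡ −1 (mod 109).
By Euler's criterion 57 is a quadratic non-residue mod 109: no n satisfies n² ≡ 57 (mod 109).

There is no such integer.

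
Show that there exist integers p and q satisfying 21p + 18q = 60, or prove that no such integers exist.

Since gcd(21, 18) = 3 and 60 = 3·20, Bézout's identity guarantees a solution.
Dividing through by 3 reduces the equation to 7p + 6q = 20.
Euclidean algorithm: 7 = 1·6 + 1, 6 = 6·1 + 0.
Back-substituting, 1 = 7 − 1·6; that is, 7·1 + 6·(-1) = 1.
Scaling by 20 gives the particular solution (p, q) = (20, -20).
Shifting by a multiple of (6, −7) keeps it a solution: p = 20 − 3·6 = 2, q = -20 + 3·7 = 1.
Indeed 21·2 + 18·1 = 42 + 18 = 60.

p = 2, q = 1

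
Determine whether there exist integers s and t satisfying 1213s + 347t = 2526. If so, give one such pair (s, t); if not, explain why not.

Since gcd(1213, 347) = 1, every integer is an integer combination of 1213 and 347.
Euclidean algorithm: 1213 = 3·347 + 172, 347 = 2·172 + 3, 172 = 57·3 + 1, 3 = 3·1 + 0.
Unwinding: 1 = 172 − 57·3 = 172 − 57·(347 − 2·172) = −57·347 + 115·172 = −57·347 + 115·(1213 − 3·347) = 115·1213 − 402·347, i.e. 1213·115 + 347·(-402) = 1.
Scaling by 2526 gives the particular solution (s, t) = (290490, -1015452).
Shifting by a multiple of (347, −1213) keeps it a solution: s = 290490 − 837·347 = 51, t = -1015452 + 837·1213 = -171.
Indeed 1213·51 + 347·(-171) = 61863 − 59337 = 2526.

s = 51, t = -171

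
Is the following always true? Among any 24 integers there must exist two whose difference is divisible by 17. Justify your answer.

Yes, this is always true.

Each integer lies in one of the 17 residue classes modulo 17.
With 24 integers and only 17 classes, the pigeonhole principle forces two of them, say a and b, into the same class.
Equal remainders mean a − b ≡ 0 (mod 17), so 17 divides their difference.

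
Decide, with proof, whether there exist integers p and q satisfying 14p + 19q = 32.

Since gcd(14, 19) = 1, every integer is an integer combination of 14 and 19.
Euclidean algorithm: 19 = 1·14 + 5, 14 = 2·5 + 4, 5 = 1·4 + 1, 4 = 4·1 + 0.
Back-substituting, 1 = 5 − 1·4 = 5 − (14 − 2·5) = −14 + 3·5 = −14 + 3·(19 − 1·14) = 3·19 − 4·14; that is, 14·(-4) + 19·3 = 1.
Scaling by 32 gives the particular solution (p, q) = (-128, 96).
The general solution is p = -128 + 19k, q = 96 − 14k; taking k = 7 gives the smaller pair p = 5, q = -2.
Check: 14·5 + 19·(-2) = 70 − 38 = 32. ✓

p = 5, q = -2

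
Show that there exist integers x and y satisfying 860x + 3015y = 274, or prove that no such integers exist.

Any value of 860x + 3015y is a multiple of gcd(860, 3015) = 5.
But 274 is not a multiple of 5 (it leaves remainder 4).
So the equation is unsolvable over ℤ.

There are no such integers.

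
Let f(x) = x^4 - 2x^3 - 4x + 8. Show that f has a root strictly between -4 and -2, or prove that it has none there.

The endpoint values f(-4) = 408 and f(-2) = 48 are both positive. Claim: f(x) > 0 for every x in (-4, -2).
Shift to the endpoint -2: with x = -2 − u (0 < u < 2), one computes f(-2 − u) = u^4 + 10u^3 + 36u^2 + 60u + 48.
All 5 nonzero coefficients of this polynomial in u are positive; hence for u > 0 the value is a sum of positive terms (the constant 48 among them).
So f is strictly positive on (-4, -2); no root exists in the interval.

No.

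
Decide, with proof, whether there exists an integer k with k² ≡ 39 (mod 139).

Apply Euler's criterion with the prime 139: 39 is a quadratic residue iff 39^69 ≡ 1 (mod 139), and a non-residue iff it is ≡ −1.
Squaring successively (mod 139): 39^2 = 1521 ≡ 131; 39^4 ≡ 131² = 17161 ≡ 64; 39^8 ≡ 64² = 4096 ≡ 65; 39^16 ≡ 65² = 4225 ≡ 55; 39^32 ≡ 55² = 3025 ≡ 106; 39^64 ≡ 106² = 11236 ≡ 116.
Since 69 = 64 + 4 + 1, 39^69 ≡ 116 · 64 · 39; multiplying out mod 139: 116·64 = 7424 ≡ 57, then 57·39 = 2223 ≡ 138. Thus 39^69 ≡ 138 ≡ −1 (mod 139).
By Euler's criterion 39 is a quadratic non-residue mod 139: no k satisfies k² ≡ 39 (mod 139).

There is no such integer.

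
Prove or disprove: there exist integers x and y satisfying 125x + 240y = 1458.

Both 125 and 240 are divisible by gcd(125, 240) = 5, hence so is any combination 125x + 240y.
However 1458 leaves remainder 3 on division by 5.
Hence no integers x, y satisfy the equation.

No, no such integers exist.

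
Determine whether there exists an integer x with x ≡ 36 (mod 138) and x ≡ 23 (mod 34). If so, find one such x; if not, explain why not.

Reduce both congruences modulo 2, which divides 138 and 34: they say x ≡ 36 (mod 2) and x ≡ 23 (mod 2).
But 36 mod 2 = 0 while 23 mod 2 = 1, a contradiction.
Therefore no such x exists.

No such integer exists.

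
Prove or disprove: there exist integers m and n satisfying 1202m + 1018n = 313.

No, no such integers exist.

Any value of 1202m + 1018n is a multiple of gcd(1202, 1018) = 2.
But 313 = 2·156 + 1, so 2 ∤ 313.
So the equation is unsolvable over ℤ.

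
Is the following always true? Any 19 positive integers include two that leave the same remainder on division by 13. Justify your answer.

Yes.

Each integer lies in one of the 13 residue classes modulo 13.
With 19 integers and only 13 classes, the pigeonhole principle forces two of them, say a and b, into the same class.
That is, a and b leave the same remainder on division by 13, as claimed.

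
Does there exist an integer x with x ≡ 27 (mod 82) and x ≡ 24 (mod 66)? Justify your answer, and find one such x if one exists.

No such integer exists.

gcd(82, 66) = 2. If x ≡ 27 (mod 82) and x ≡ 24 (mod 66), then x ≡ 27 (mod 2) and x ≡ 24 (mod 2).
However 27 ≡ 1 and 24 ≡ 0 (mod 2), and 1 ≠ 0.
So no integer satisfies both congruences.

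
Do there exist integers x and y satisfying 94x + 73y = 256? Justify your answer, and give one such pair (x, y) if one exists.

x = 40, y = -48

94 and 73 are coprime, so 94x + 73y ranges over all of ℤ.
Dividing repeatedly: 94 = 1·73 + 21, 73 = 3·21 + 10, 21 = 2·10 + 1, 10 = 10·1 + 0.
Back-substituting, 1 = 21 − 2·10 = 21 − 2·(73 − 3·21) = −2·73 + 7·21 = −2·73 + 7·(94 − 1·73) = 7·94 − 9·73; that is, 94·7 + 73·(-9) = 1.
Scaling by 256 gives the particular solution (x, y) = (1792, -2304).
Shifting by a multiple of (73, −94) keeps it a solution: x = 1792 − 24·73 = 40, y = -2304 + 24·94 = -48.
Indeed 94·40 + 73·(-48) = 3760 − 3504 = 256.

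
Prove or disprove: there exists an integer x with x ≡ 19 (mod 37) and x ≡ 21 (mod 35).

Since 37 and 35 share no common factor, CRT says the pair of congruences has a solution (unique mod 1295).
Write x = 19 + 37t and require 19 + 37t ≡ 21 (mod 35), i.e. 37t ≡ 2 (mod 35).
37 ≡ 2 (mod 35), so this reads 2t ≡ 2 (mod 35). Note 2·18 = 36 ≡ 1 (mod 35) (as 36 − 1 = 1·35), so 2⁻¹ ≡ 18.
Multiplying by 18: t ≡ 18·2 = 36 ≡ 1 (mod 35).
With t = 1: x = 19 + 37·1 = 56.
Verify: 56 = 1·37 + 19 and 56 = 1·35 + 21. ✓

x = 56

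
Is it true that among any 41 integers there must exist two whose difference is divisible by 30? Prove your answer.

Each integer lies in one of the 30 residue classes modulo 30.
Since 41 > 30, two of the 41 integers must share a residue class by the pigeonhole principle; call them a and b.
Equal remainders mean a − b ≡ 0 (mod 30), so 30 divides their difference.

Yes.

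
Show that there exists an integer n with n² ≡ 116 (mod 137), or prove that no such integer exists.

No, no such integer exists.

137 is prime, so by Euler's criterion 116 is a square mod 137 iff 116^((137−1)/2) = 116^68 ≡ 1 (mod 137).
Squaring successively (mod 137): 116^2 = 13456 ≡ 30; 116^4 ≡ 30² = 900 ≡ 78; 116^8 ≡ 78² = 6084 ≡ 56; 116^16 ≡ 56² = 3136 ≡ 122; 116^32 ≡ 122² = 14884 ≡ 88; 116^64 ≡ 88² = 7744 ≡ 72.
Since 68 = 64 + 4, 116^68 ≡ 72 · 78; multiplying out mod 137: 72·78 = 5616 ≡ 136. Thus 116^68 ≡ 136 ≡ −1 (mod 137).
The value −1 means 116 is a non-residue modulo 137, so n² ≡ 116 (mod 137) is impossible.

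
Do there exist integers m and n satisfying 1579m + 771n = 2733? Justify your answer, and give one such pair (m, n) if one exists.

1579 and 771 are coprime, so 1579m + 771n ranges over all of ℤ.
Euclidean algorithm: 1579 = 2·771 + 37, 771 = 20·37 + 31, 37 = 1·31 + 6, 31 = 5·6 + 1, 6 = 6·1 + 0.
Unwinding: 1 = 31 − 5·6 = 31 − 5·(37 − 1·31) = −5·37 + 6·31 = −5·37 + 6·(771 − 20·37) = 6·771 − 125·37 = 6·771 − 125·(1579 − 2·771) = −125·1579 + 256·771, i.e. 1579·(-125) + 771·256 = 1.
Multiplying through by 2733: m = (-125)·2733 = -341625, n = 256·2733 = 699648 is a solution.
Shifting by a multiple of (771, −1579) keeps it a solution: m = -341625 + 444·771 = 699, n = 699648 − 444·1579 = -1428.
Indeed 1579·699 + 771·(-1428) = 1103721 − 1100988 = 2733.

m = 699, n = -1428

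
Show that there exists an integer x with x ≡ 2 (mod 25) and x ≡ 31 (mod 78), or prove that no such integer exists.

gcd(25, 78) = 1, so the Chinese Remainder Theorem guarantees exactly one residue class mod 1950 satisfying both.
Write x = 2 + 25t and require 2 + 25t ≡ 31 (mod 78), i.e. 25t ≡ 29 (mod 78).
To invert 25 modulo 78: 78 = 3·25 + 3, 25 = 8·3 + 1, 3 = 3·1 + 0, and unwinding, 1 = 25 − 8·3 = 25 − 8·(78 − 3·25) = −8·78 + 25·25. Thus 25⁻¹ ≡ 25 (mod 78).
Therefore t ≡ 25·29 = 725 ≡ 23 (mod 78).
Taking t = 23 gives x = 2 + 25·23 = 577.
Check: 577 mod 25 = 2, 577 mod 78 = 31. ✓

x = 577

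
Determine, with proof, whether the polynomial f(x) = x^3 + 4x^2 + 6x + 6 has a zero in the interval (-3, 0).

f(-3) = -3 and f(0) = 6, which have opposite signs.
Since f is a polynomial it is continuous on [-3, 0].
By the Intermediate Value Theorem f must vanish at some point of (-3, 0).

Such a root exists.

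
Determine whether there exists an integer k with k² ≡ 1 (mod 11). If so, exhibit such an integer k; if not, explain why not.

Take k = 1. Then 1² = 1, and since 0 ≤ 1 < 11 this is already reduced: 1² ≡ 1 (mod 11).

k = 1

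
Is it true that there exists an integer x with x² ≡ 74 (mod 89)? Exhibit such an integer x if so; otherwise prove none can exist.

No, no such integer exists.

89 is prime, so by Euler's criterion 74 is a square mod 89 iff 74^((89−1)/2) = 74^44 ≡ 1 (mod 89).
Repeated squaring mod 89: 74^2 = 5476 ≡ 47; 74^4 ≡ 47² = 2209 ≡ 73; 74^8 ≡ 73² = 5329 ≡ 78; 74^16 ≡ 78² = 6084 ≡ 32; 74^32 ≡ 32² = 1024 ≡ 45.
Since 44 = 32 + 8 + 4, 74^44 ≡ 45 · 78 · 73; multiplying out mod 89: 45·78 = 3510 ≡ 39, then 39·73 = 2847 ≡ 88. Thus 74^44 ≡ 88 ≡ −1 (mod 89).
The value −1 means 74 is a non-residue modulo 89, so x² ≡ 74 (mod 89) is impossible.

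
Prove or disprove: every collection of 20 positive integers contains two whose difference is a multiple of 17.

Yes.

Partition the integers by their residue mod 17; there are 17 classes.
Placing 20 integers into 17 classes, some class receives at least two — say a and b.
Then a ≡ b (mod 17), i.e. 17 ∣ (a − b).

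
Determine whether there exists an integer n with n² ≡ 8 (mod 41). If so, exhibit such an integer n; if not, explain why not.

n = 34

n = 34 works: 34² = 1156, and 1156 − 8 = 1148 = 28·41.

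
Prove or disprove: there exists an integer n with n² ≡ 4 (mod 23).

Take n = 21. Then 21² = 441 = 19·23 + 4, so 21² ≡ 4 (mod 23).

n = 21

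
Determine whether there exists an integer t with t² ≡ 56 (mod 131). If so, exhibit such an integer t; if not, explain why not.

No such integer exists.

131 is prime, so by Euler's criterion 56 is a square mod 131 iff 56^((131−1)/2) = 56^65 ≡ 1 (mod 131).
Squaring successively (mod 131): 56^2 = 3136 ≡ 123; 56^4 ≡ 123² = 15129 ≡ 64; 56^8 ≡ 64² = 4096 ≡ 35; 56^16 ≡ 35² = 1225 ≡ 46; 56^32 ≡ 46² = 2116 ≡ 20; 56^64 ≡ 20² = 400 ≡ 7.
Since 65 = 64 + 1, 56^65 ≡ 7 · 56; multiplying out mod 131: 7·56 = 392 ≡ 130. Thus 56^65 ≡ 130 ≡ −1 (mod 131).
By Euler's criterion 56 is a quadratic non-residue mod 131: no t satisfies t² ≡ 56 (mod 131).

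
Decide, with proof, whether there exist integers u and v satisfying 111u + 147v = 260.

Any value of 111u + 147v is a multiple of gcd(111, 147) = 3.
But 260 = 3·86 + 2, so 3 ∤ 260.
So the equation is unsolvable over ℤ.

No such integers exist.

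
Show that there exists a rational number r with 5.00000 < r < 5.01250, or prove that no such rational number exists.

r = 406/81

Multiplying by 81: 81·5.00000 = 405.00000 and 81·5.01250 = 406.01250, so the integer 406 lies strictly between them.
So r = 406/81 works: it is a ratio of integers, and dividing 81·5.00000 < 406 < 81·5.01250 through by 81 gives 5.00000 < 406/81 < 5.01250.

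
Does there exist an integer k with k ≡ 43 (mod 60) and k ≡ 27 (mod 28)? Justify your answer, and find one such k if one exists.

Here gcd(60, 28) = 4, and both 43 and 27 leave remainder 3 mod 4, so the system is consistent.
The integers ≡ 43 (mod 60) are 43, 103, 163, 223, …; their remainders mod 28 are 15, 19, 23, 27, so k = 223 is the first that is ≡ 27 (mod 28).
Indeed 223 ≡ 43 (mod 60) and 223 ≡ 27 (mod 28).

k = 223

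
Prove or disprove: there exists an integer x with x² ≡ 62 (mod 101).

There is no such integer.

101 is prime, so by Euler's criterion 62 is a square mod 101 iff 62^((101−1)/2) = 62^50 ≡ 1 (mod 101).
Repeated squaring mod 101: 62^2 = 3844 ≡ 6; 62^4 ≡ 6² = 36 ≡ 36; 62^8 ≡ 36² = 1296 ≡ 84; 62^16 ≡ 84² = 7056 ≡ 87; 62^32 ≡ 87² = 7569 ≡ 95.
Since 50 = 32 + 16 + 2, 62^50 ≡ 95 · 87 · 6; multiplying out mod 101: 95·87 = 8265 ≡ 84, then 84·6 = 504 ≡ 100. Thus 62^50 ≡ 100 ≡ −1 (mod 101).
By Euler's criterion 62 is a quadratic non-residue mod 101: no x satisfies x² ≡ 62 (mod 101).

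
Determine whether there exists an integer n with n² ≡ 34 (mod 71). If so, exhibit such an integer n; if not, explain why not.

No, no such integer exists.

Apply Euler's criterion with the prime 71: 34 is a quadratic residue iff 34^35 ≡ 1 (mod 71), and a non-residue iff it is ≡ −1.
Repeated squaring mod 71: 34^2 = 1156 ≡ 20; 34^4 ≡ 20² = 400 ≡ 45; 34^8 ≡ 45² = 2025 ≡ 37; 34^16 ≡ 37² = 1369 ≡ 20; 34^32 ≡ 20² = 400 ≡ 45.
Since 35 = 32 + 2 + 1, 34^35 ≡ 45 · 20 · 34; multiplying out mod 71: 45·20 = 900 ≡ 48, then 48·34 = 1632 ≡ 70. Thus 34^35 ≡ 70 ≡ −1 (mod 71).
By Euler's criterion 34 is a quadratic non-residue mod 71: no n satisfies n² ≡ 34 (mod 71).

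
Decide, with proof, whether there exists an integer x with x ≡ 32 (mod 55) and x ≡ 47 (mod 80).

gcd(55, 80) = 5. A simultaneous solution exists iff 32 ≡ 47 (mod 5); here 32 mod 5 = 2 = 47 mod 5, so it does.
Write x = 32 + 55t. Then 55t ≡ 47 − 32 ≡ 15 (mod 80); dividing through by 5 gives 11t ≡ 3 (mod 16).
Invert 11 mod 16 by the Euclidean algorithm: 16 = 1·11 + 5, 11 = 2·5 + 1, 5 = 5·1 + 0; back-substituting, 1 = 11 − 2·5 = 11 − 2·(16 − 1·11) = −2·16 + 3·11. Hence 11·3 ≡ 1, so 11⁻¹ ≡ 3 (mod 16).
Therefore t ≡ 3·3 = 9 (mod 16).
Then x = 32 + 55·9 = 527.
Check: 527 mod 55 = 32, 527 mod 80 = 47. ✓

x = 527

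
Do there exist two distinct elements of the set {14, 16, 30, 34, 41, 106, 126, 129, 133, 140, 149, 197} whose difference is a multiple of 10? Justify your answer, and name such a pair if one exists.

14 mod 10 = 4 and 34 mod 10 = 4, so 34 − 14 = 20 = 2·10.

The pair (14, 34) works.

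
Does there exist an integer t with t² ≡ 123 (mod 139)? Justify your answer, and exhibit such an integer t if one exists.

139 is prime, so by Euler's criterion 123 is a square mod 139 iff 123^((139−1)/2) = 123^69 ≡ 1 (mod 139).
Squaring successively (mod 139): 123^2 = 15129 ≡ 117; 123^4 ≡ 117² = 13689 ≡ 67; 123^8 ≡ 67² = 4489 ≡ 41; 123^16 ≡ 41² = 1681 ≡ 13; 123^32 ≡ 13² = 169 ≡ 30; 123^64 ≡ 30² = 900 ≡ 66.
Since 69 = 64 + 4 + 1, 123^69 ≡ 66 · 67 · 123; multiplying out mod 139: 66·67 = 4422 ≡ 113, then 113·123 = 13899 ≡ 138. Thus 123^69 ≡ 138 ≡ −1 (mod 139).
The value −1 means 123 is a non-residue modulo 139, so t² ≡ 123 (mod 139) is impossible.

No such integer exists.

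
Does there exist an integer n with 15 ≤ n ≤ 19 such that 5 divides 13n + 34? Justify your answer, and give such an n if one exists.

n = 17 works, since 13·17 + 34 = 255 = 51·5.

n = 17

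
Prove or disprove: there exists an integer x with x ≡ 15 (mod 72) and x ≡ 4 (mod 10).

gcd(72, 10) = 2. If x ≡ 15 (mod 72) and x ≡ 4 (mod 10), then x ≡ 15 (mod 2) and x ≡ 4 (mod 2).
But 15 mod 2 = 1 while 4 mod 2 = 0, a contradiction.
So no integer satisfies both congruences.

No such integer exists.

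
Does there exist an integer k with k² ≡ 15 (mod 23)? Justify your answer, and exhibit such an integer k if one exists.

23 is prime, so by Euler's criterion 15 is a square mod 23 iff 15^((23−1)/2) = 15^11 ≡ 1 (mod 23).
Squaring successively (mod 23): 15^2 = 225 ≡ 18; 15^4 ≡ 18² = 324 ≡ 2; 15^8 ≡ 2² = 4 ≡ 4.
Since 11 = 8 + 2 + 1, 15^11 ≡ 4 · 18 · 15; multiplying out mod 23: 4·18 = 72 ≡ 3, then 3·15 = 45 ≡ 22. Thus 15^11 ≡ 22 ≡ −1 (mod 23).
By Euler's criterion 15 is a quadratic non-residue mod 23: no k satisfies k² ≡ 15 (mod 23).

There is no such integer.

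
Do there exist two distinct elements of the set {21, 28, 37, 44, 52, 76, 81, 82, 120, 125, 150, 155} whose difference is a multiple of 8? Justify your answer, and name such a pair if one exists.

Yes: 21 and 37.

Both 21 and 37 leave remainder 5 on division by 8; their difference 16 = 2·8 is a multiple of 8.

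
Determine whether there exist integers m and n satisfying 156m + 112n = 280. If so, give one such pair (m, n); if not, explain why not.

m = 14, n = -17

Every value of 156m + 112n is a multiple of gcd(156, 112) = 4; since 4 ∣ 280, solutions exist.
Dividing through by 4 reduces the equation to 39m + 28n = 70.
Euclidean algorithm: 39 = 1·28 + 11, 28 = 2·11 + 6, 11 = 1·6 + 5, 6 = 1·5 + 1, 5 = 5·1 + 0.
Working back up the chain: 1 = 6 − 1·5 = 6 − (11 − 1·6) = −11 + 2·6 = −11 + 2·(28 − 2·11) = 2·28 − 5·11 = 2·28 − 5·(39 − 1·28) = −5·39 + 7·28. So 39·(-5) + 28·7 = 1.
Scaling by 70 gives the particular solution (m, n) = (-350, 490).
Adding 13·28 to m and subtracting 13·39 from n gives the tidier solution (14, -17).
Check: 156·14 + 112·(-17) = 2184 − 1904 = 280. ✓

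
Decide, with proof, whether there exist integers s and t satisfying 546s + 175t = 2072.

Since gcd(546, 175) = 7 and 2072 = 7·296, Bézout's identity guarantees a solution.
Dividing through by 7 reduces the equation to 78s + 25t = 296.
Dividing repeatedly: 78 = 3·25 + 3, 25 = 8·3 + 1, 3 = 3·1 + 0.
Working back up the chain: 1 = 25 − 8·3 = 25 − 8·(78 − 3·25) = −8·78 + 25·25. So 78·(-8) + 25·25 = 1.
Multiplying through by 296: s = (-8)·296 = -2368, t = 25·296 = 7400 is a solution.
The general solution is s = -2368 + 25k, t = 7400 − 78k; taking k = 95 gives the smaller pair s = 7, t = -10.
Indeed 546·7 + 175·(-10) = 3822 − 1750 = 2072.

s = 7, t = -10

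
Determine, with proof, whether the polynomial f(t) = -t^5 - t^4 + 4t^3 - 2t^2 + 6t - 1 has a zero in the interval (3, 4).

No.

The endpoint values f(3) = -217 and f(4) = -1033 are both negative. Claim: f(t) < 0 for every t in (3, 4).
Substitute t = 3 + u, where 0 < u < 1 on the interval. Expanding, f(3 + u) = -u^5 - 16u^4 - 98u^3 - 290u^2 - 411u - 217.
The nonzero coefficients here are all negative, so for u > 0 every term is negative (or zero), and the constant term -217 is strictly negative.
Therefore f(t) < 0 throughout (3, 4), and f has no zero there.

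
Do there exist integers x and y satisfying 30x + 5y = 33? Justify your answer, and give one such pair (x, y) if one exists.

No, no such integers exist.

Any value of 30x + 5y is a multiple of gcd(30, 5) = 5.
But 33 = 5·6 + 3, so 5 ∤ 33.
So the equation is unsolvable over ℤ.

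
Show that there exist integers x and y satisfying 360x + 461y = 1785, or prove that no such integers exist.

Since gcd(360, 461) = 1, every integer is an integer combination of 360 and 461.
Run the Euclidean algorithm on 461 and 360: 461 = 1·360 + 101, 360 = 3·101 + 57, 101 = 1·57 + 44, 57 = 1·44 + 13, 44 = 3·13 + 5, 13 = 2·5 + 3, 5 = 1·3 + 2, 3 = 1·2 + 1, 2 = 2·1 + 0.
Unwinding: 1 = 3 − 1·2 = 3 − (5 − 1·3) = −5 + 2·3 = −5 + 2·(13 − 2·5) = 2·13 − 5·5 = 2·13 − 5·(44 − 3·13) = −5·44 + 17·13 = −5·44 + 17·(57 − 1·44) = 17·57 − 22·44 = 17·57 − 22·(101 − 1·57) = −22·101 + 39·57 = −22·101 + 39·(360 − 3·101) = 39·360 − 139·101 = 39·360 − 139·(461 − 1·360) = −139·461 + 178·360, i.e. 360·178 + 461·(-139) = 1.
Times 1785: 360·317730 + 461·(-248115) = 1785, so (317730, -248115) solves it.
Shifting by a multiple of (461, −360) keeps it a solution: x = 317730 − 689·461 = 101, y = -248115 + 689·360 = -75.
Check: 360·101 + 461·(-75) = 36360 − 34575 = 1785. ✓

x = 101, y = -75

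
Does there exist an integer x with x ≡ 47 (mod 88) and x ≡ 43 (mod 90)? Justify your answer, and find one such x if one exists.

x = 223

gcd(88, 90) = 2. A simultaneous solution exists iff 47 ≡ 43 (mod 2); here 47 mod 2 = 1 = 43 mod 2, so it does.
List candidates x ≡ 47 (mod 88): 47, 135, 223. Modulo 90 these are 47, 45, 43; 223 gives 43 as required.
Check: 223 mod 88 = 47, 223 mod 90 = 43. ✓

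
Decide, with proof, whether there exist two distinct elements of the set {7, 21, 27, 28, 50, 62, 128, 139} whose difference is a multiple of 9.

There is no such pair.

Reduce each element modulo 9: 7↦7, 21↦3, 27↦0, 28↦1, 50↦5, 62↦8, 128↦2, 139↦4.
No residue repeats among the 8 elements, so no pair has difference ≡ 0 (mod 9).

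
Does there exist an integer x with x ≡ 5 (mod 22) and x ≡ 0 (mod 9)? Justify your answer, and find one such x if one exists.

x = 27

The moduli 22 and 9 are coprime, so by the Chinese Remainder Theorem a unique solution modulo 198 exists.
Any solution of the first congruence is x = 5 + 22t; substituting into the second, 22t ≡ 0 − 5 ≡ 4 (mod 9).
22 ≡ 4 (mod 9), so this reads 4t ≡ 4 (mod 9). Invert 4 mod 9 by the Euclidean algorithm: 9 = 2·4 + 1, 4 = 4·1 + 0; back-substituting, 1 = 9 − 2·4. Hence 4·(-2) ≡ 1, so 4⁻¹ ≡ -2 ≡ 7 (mod 9).
Therefore t ≡ 7·4 = 28 ≡ 1 (mod 9).
Taking t = 1 gives x = 5 + 22·1 = 27.
Verify: 27 = 1·22 + 5 and 27 = 3·9 + 0. ✓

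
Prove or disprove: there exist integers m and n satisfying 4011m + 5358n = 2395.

No such integers exist.

gcd(4011, 5358) = 3, so every integer of the form 4011m + 5358n is a multiple of 3.
But 2395 = 3·798 + 1, so 3 ∤ 2395.
Therefore 4011m + 5358n = 2395 has no solution in integers.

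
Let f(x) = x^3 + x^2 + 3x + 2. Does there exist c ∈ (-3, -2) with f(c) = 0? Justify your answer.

No such root exists.

Evaluate at the endpoints: f(-3) = -25, f(-2) = -8 — same sign (negative).
The derivative f'(x) = 3x^2 + 2x + 3 is a quadratic with discriminant 2² − 4·3·3 = -32 < 0; it never vanishes, so it is always positive (sign of the leading coefficient).
So f is strictly increasing; between -3 and -2 its values lie between f(-3) = -25 and f(-2) = -8, all negative. Therefore f has no root in (-3, -2).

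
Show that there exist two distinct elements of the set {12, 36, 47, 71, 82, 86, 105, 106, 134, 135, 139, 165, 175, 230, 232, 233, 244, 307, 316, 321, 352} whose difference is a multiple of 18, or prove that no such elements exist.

71 mod 18 = 17 and 233 mod 18 = 17, so 233 − 71 = 162 = 9·18.

Yes: 71 and 233.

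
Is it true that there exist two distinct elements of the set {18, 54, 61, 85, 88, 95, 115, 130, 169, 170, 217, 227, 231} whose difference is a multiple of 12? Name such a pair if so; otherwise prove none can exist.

Yes: 18 and 54.

Reduce each element mod 12: 18↦6, 54↦6, 61↦1, 85↦1, 88↦4, 95↦11, 115↦7, 130↦10, 169↦1, 170↦2, 217↦1, 227↦11, 231↦3. The residue 6 repeats (at 18 and 54), and 54 − 18 = 36 = 3·12.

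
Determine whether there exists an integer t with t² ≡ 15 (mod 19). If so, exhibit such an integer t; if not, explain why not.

Squares mod 19 repeat after t = 9 (as (−t)² = t²); for t = 0..9 they are 0, 1, 4, 9, 16, 6, 17, 11, 7, 5.
So the quadratic residues mod 19 are {0, 1, 4, 5, 6, 7, 9, 11, 16, 17}, and 15 is not among them.
Therefore t² ≡ 15 (mod 19) has no solution.

No, no such integer exists.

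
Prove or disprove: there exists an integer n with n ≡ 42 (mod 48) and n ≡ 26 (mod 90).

gcd(48, 90) = 6. If n ≡ 42 (mod 48) and n ≡ 26 (mod 90), then n ≡ 42 (mod 6) and n ≡ 26 (mod 6).
These are incompatible: 42 − 26 = 16 is not divisible by 6.
Hence the system has no solution.

There is no such integer.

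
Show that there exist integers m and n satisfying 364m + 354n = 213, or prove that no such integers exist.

There are no such integers.

Any value of 364m + 354n is a multiple of gcd(364, 354) = 2.
But 213 = 2·106 + 1, so 2 ∤ 213.
So the equation is unsolvable over ℤ.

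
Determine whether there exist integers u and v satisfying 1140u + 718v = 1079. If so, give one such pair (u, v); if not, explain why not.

Any value of 1140u + 718v is a multiple of gcd(1140, 718) = 2.
However 1079 leaves remainder 1 on division by 2.
Therefore 1140u + 718v = 1079 has no solution in integers.

No, no such integers exist.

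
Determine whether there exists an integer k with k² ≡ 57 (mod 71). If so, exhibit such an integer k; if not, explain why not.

Take k = 46. Then 46² = 2116 = 29·71 + 57, so 46² ≡ 57 (mod 71).

k = 46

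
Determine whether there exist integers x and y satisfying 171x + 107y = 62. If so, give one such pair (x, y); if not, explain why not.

x = 11, y = -17

171 and 107 are coprime, so 171x + 107y ranges over all of ℤ.
Dividing repeatedly: 171 = 1·107 + 64, 107 = 1·64 + 43, 64 = 1·43 + 21, 43 = 2·21 + 1, 21 = 21·1 + 0.
Back-substituting, 1 = 43 − 2·21 = 43 − 2·(64 − 1·43) = −2·64 + 3·43 = −2·64 + 3·(107 − 1·64) = 3·107 − 5·64 = 3·107 − 5·(171 − 1·107) = −5·171 + 8·107; that is, 171·(-5) + 107·8 = 1.
Scaling by 62 gives the particular solution (x, y) = (-310, 496).
The general solution is x = -310 + 107k, y = 496 − 171k; taking k = 3 gives the smaller pair x = 11, y = -17.
Indeed 171·11 + 107·(-17) = 1881 − 1819 = 62.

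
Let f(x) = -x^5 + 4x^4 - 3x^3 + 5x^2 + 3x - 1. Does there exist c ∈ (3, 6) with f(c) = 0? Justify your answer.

f(3) = 53 and f(6) = -3043, which have opposite signs.
As a polynomial, f is continuous on every closed interval.
By the Intermediate Value Theorem, f takes the value 0 somewhere in the open interval.

Such a root exists.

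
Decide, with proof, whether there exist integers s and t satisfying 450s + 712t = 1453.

Both 450 and 712 are divisible by gcd(450, 712) = 2, hence so is any combination 450s + 712t.
But 1453 = 2·726 + 1, so 2 ∤ 1453.
So the equation is unsolvable over ℤ.

There are no such integers.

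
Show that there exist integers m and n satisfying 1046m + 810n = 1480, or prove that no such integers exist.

Every value of 1046m + 810n is a multiple of gcd(1046, 810) = 2; since 2 ∣ 1480, solutions exist.
Dividing through by 2 reduces the equation to 523m + 405n = 740.
Dividing repeatedly: 523 = 1·405 + 118, 405 = 3·118 + 51, 118 = 2·51 + 16, 51 = 3·16 + 3, 16 = 5·3 + 1, 3 = 3·1 + 0.
Unwinding: 1 = 16 − 5·3 = 16 − 5·(51 − 3·16) = −5·51 + 16·16 = −5·51 + 16·(118 − 2·51) = 16·118 − 37·51 = 16·118 − 37·(405 − 3·118) = −37·405 + 127·118 = −37·405 + 127·(523 − 1·405) = 127·523 − 164·405, i.e. 523·127 + 405·(-164) = 1.
Multiplying through by 740: m = 127·740 = 93980, n = (-164)·740 = -121360 is a solution.
Shifting by a multiple of (405, −523) keeps it a solution: m = 93980 − 232·405 = 20, n = -121360 + 232·523 = -24.
Check: 1046·20 + 810·(-24) = 20920 − 19440 = 1480. ✓

m = 20, n = -24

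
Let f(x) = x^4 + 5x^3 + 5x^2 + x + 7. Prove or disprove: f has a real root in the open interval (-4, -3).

Yes, f has a root in the interval.

f(-4) = 19 and f(-3) = -5, which have opposite signs.
f is continuous everywhere (it is a polynomial), in particular on [-4, -3].
By the Intermediate Value Theorem f must vanish at some point of (-4, -3).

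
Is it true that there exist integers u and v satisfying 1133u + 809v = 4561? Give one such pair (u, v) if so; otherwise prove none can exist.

u = 481, v = -668

1133 and 809 are coprime, so 1133u + 809v ranges over all of ℤ.
Euclidean algorithm: 1133 = 1·809 + 324, 809 = 2·324 + 161, 324 = 2·161 + 2, 161 = 80·2 + 1, 2 = 2·1 + 0.
Working back up the chain: 1 = 161 − 80·2 = 161 − 80·(324 − 2·161) = −80·324 + 161·161 = −80·324 + 161·(809 − 2·324) = 161·809 − 402·324 = 161·809 − 402·(1133 − 1·809) = −402·1133 + 563·809. So 1133·(-402) + 809·563 = 1.
Multiplying through by 4561: u = (-402)·4561 = -1833522, v = 563·4561 = 2567843 is a solution.
The general solution is u = -1833522 + 809k, v = 2567843 − 1133k; taking k = 2267 gives the smaller pair u = 481, v = -668.
Check: 1133·481 + 809·(-668) = 544973 − 540412 = 4561. ✓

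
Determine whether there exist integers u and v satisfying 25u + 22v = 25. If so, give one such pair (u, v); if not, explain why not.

Since gcd(25, 22) = 1, every integer is an integer combination of 25 and 22.
Run the Euclidean algorithm on 25 and 22: 25 = 1·22 + 3, 22 = 7·3 + 1, 3 = 3·1 + 0.
Working back up the chain: 1 = 22 − 7·3 = 22 − 7·(25 − 1·22) = −7·25 + 8·22. So 25·(-7) + 22·8 = 1.
Scaling by 25 gives the particular solution (u, v) = (-175, 200).
Shifting by a multiple of (22, −25) keeps it a solution: u = -175 + 8·22 = 1, v = 200 − 8·25 = 0.
Check: 25·1 + 22·0 = 25 + 0 = 25. ✓

u = 1, v = 0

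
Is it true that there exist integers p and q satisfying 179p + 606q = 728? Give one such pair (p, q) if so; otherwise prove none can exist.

179 and 606 are coprime, so 179p + 606q ranges over all of ℤ.
Run the Euclidean algorithm on 606 and 179: 606 = 3·179 + 69, 179 = 2·69 + 41, 69 = 1·41 + 28, 41 = 1·28 + 13, 28 = 2·13 + 2, 13 = 6·2 + 1, 2 = 2·1 + 0.
Working back up the chain: 1 = 13 − 6·2 = 13 − 6·(28 − 2·13) = −6·28 + 13·13 = −6·28 + 13·(41 − 1·28) = 13·41 − 19·28 = 13·41 − 19·(69 − 1·41) = −19·69 + 32·41 = −19·69 + 32·(179 − 2·69) = 32·179 − 83·69 = 32·179 − 83·(606 − 3·179) = −83·606 + 281·179. So 179·281 + 606·(-83) = 1.
Scaling by 728 gives the particular solution (p, q) = (204568, -60424).
Subtracting 337·606 from p and adding 337·179 to q gives the tidier solution (346, -101).
Check: 179·346 + 606·(-101) = 61934 − 61206 = 728. ✓

p = 346, q = -101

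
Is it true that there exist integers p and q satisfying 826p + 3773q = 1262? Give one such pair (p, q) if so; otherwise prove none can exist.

Any value of 826p + 3773q is a multiple of gcd(826, 3773) = 7.
However 1262 leaves remainder 2 on division by 7.
Therefore 826p + 3773q = 1262 has no solution in integers.

There are no such integers.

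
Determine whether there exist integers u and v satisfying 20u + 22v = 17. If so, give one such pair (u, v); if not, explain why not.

Both 20 and 22 are divisible by gcd(20, 22) = 2, hence so is any combination 20u + 22v.
However 17 leaves remainder 1 on division by 2.
Therefore 20u + 22v = 17 has no solution in integers.

No such integers exist.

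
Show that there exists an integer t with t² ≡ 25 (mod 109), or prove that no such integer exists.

t = 104

t = 104 works: 104² = 10816, and 10816 − 25 = 10791 = 99·109.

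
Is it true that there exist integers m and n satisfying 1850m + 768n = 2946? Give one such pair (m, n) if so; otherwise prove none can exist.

m = 117, n = -278

gcd(1850, 768) = 2, and 2 divides 2946, so integer solutions exist.
Dividing through by 2 reduces the equation to 925m + 384n = 1473.
Euclidean algorithm: 925 = 2·384 + 157, 384 = 2·157 + 70, 157 = 2·70 + 17, 70 = 4·17 + 2, 17 = 8·2 + 1, 2 = 2·1 + 0.
Back-substituting, 1 = 17 − 8·2 = 17 − 8·(70 − 4·17) = −8·70 + 33·17 = −8·70 + 33·(157 − 2·70) = 33·157 − 74·70 = 33·157 − 74·(384 − 2·157) = −74·384 + 181·157 = −74·384 + 181·(925 − 2·384) = 181·925 − 436·384; that is, 925·181 + 384·(-436) = 1.
Scaling by 1473 gives the particular solution (m, n) = (266613, -642228).
The general solution is m = 266613 + 384k, n = -642228 − 925k; taking k = -694 gives the smaller pair m = 117, n = -278.
Indeed 1850·117 + 768·(-278) = 216450 − 213504 = 2946.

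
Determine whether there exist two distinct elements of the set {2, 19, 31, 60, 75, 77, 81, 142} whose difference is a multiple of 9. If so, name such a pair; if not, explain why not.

Reduce each element modulo 9: 2↦2, 19↦1, 31↦4, 60↦6, 75↦3, 77↦5, 81↦0, 142↦7.
These 8 residues are pairwise different, hence no difference of two elements is divisible by 9.

There is no such pair.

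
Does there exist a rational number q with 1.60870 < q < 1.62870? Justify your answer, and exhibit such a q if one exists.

Scale by 8: the interval becomes (12.86960, 13.02960), which contains the integer 13.
Hence 13/8 is a rational number with 1.60870 < 13/8 < 1.62870.

q = 13/8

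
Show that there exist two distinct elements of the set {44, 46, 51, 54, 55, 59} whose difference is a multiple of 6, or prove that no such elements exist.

No such pair exists.

Two integers differ by a multiple of 6 exactly when they have the same residue mod 6. The residues are 44↦2, 46↦4, 51↦3, 54↦0, 55↦1, 59↦5.
These 6 residues are pairwise different, hence no difference of two elements is divisible by 6.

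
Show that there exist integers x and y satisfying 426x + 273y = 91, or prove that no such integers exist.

There are no such integers.

Both 426 and 273 are divisible by gcd(426, 273) = 3, hence so is any combination 426x + 273y.
But 91 = 3·30 + 1, so 3 ∤ 91.
Therefore 426x + 273y = 91 has no solution in integers.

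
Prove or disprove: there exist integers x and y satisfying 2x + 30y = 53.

gcd(2, 30) = 2, so every integer of the form 2x + 30y is a multiple of 2.
But 53 = 2·26 + 1, so 2 ∤ 53.
Therefore 2x + 30y = 53 has no solution in integers.

No, no such integers exist.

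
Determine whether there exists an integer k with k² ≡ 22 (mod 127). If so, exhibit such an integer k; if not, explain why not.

Take k = 99. Then 99² = 9801 = 77·127 + 22, so 99² ≡ 22 (mod 127).

k = 99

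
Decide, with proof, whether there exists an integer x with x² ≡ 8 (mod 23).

Take x = 10. Then 10² = 100 = 4·23 + 8, so 10² ≡ 8 (mod 23).

x = 10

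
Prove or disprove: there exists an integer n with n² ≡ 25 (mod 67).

n = 5

Take n = 5. Then 5² = 25, and since 0 ≤ 25 < 67 this is already reduced: 5² ≡ 25 (mod 67).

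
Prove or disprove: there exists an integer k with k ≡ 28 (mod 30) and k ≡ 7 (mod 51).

Here gcd(30, 51) = 3, and both 28 and 7 leave remainder 1 mod 3, so the system is consistent.
List candidates k ≡ 28 (mod 30): 28, 58. Modulo 51 these are 28, 7; 58 gives 7 as required.
Verify: 58 = 1·30 + 28 and 58 = 1·51 + 7. ✓

k = 58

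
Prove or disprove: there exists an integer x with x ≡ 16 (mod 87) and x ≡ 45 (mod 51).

Both moduli are multiples of 3 = gcd(87, 51), so any solution would satisfy x ≡ 16 and x ≡ 45 modulo 3 simultaneously.
These are incompatible: 16 − 45 = -29 is not divisible by 3.
Hence the system has no solution.

There is no such integer.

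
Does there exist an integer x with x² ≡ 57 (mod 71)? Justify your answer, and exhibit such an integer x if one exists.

x = 46

x = 46 works: 46² = 2116, and 2116 − 57 = 2059 = 29·71.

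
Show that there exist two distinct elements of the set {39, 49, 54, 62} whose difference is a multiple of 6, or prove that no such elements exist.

Residues mod 6: 39↦3, 49↦1, 54↦0, 62↦2.
These 4 residues are pairwise different, hence no difference of two elements is divisible by 6.

No such pair exists.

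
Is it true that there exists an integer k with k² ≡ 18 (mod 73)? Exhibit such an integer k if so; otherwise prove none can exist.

k = 50

k = 50 works: 50² = 2500, and 2500 − 18 = 2482 = 34·73.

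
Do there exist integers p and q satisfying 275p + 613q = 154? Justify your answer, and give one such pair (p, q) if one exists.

275 and 613 are coprime, so 275p + 613q ranges over all of ℤ.
Dividing repeatedly: 613 = 2·275 + 63, 275 = 4·63 + 23, 63 = 2·23 + 17, 23 = 1·17 + 6, 17 = 2·6 + 5, 6 = 1·5 + 1, 5 = 5·1 + 0.
Unwinding: 1 = 6 − 1·5 = 6 − (17 − 2·6) = −17 + 3·6 = −17 + 3·(23 − 1·17) = 3·23 − 4·17 = 3·23 − 4·(63 − 2·23) = −4·63 + 11·23 = −4·63 + 11·(275 − 4·63) = 11·275 − 48·63 = 11·275 − 48·(613 − 2·275) = −48·613 + 107·275, i.e. 275·107 + 613·(-48) = 1.
Times 154: 275·16478 + 613·(-7392) = 154, so (16478, -7392) solves it.
Shifting by a multiple of (613, −275) keeps it a solution: p = 16478 − 26·613 = 540, q = -7392 + 26·275 = -242.
Check: 275·540 + 613·(-242) = 148500 − 148346 = 154. ✓

p = 540, q = -242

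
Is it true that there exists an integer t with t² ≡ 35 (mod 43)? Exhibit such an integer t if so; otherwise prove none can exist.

Take t = 11. Then 11² = 121 = 2·43 + 35, so 11² ≡ 35 (mod 43).

t = 11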